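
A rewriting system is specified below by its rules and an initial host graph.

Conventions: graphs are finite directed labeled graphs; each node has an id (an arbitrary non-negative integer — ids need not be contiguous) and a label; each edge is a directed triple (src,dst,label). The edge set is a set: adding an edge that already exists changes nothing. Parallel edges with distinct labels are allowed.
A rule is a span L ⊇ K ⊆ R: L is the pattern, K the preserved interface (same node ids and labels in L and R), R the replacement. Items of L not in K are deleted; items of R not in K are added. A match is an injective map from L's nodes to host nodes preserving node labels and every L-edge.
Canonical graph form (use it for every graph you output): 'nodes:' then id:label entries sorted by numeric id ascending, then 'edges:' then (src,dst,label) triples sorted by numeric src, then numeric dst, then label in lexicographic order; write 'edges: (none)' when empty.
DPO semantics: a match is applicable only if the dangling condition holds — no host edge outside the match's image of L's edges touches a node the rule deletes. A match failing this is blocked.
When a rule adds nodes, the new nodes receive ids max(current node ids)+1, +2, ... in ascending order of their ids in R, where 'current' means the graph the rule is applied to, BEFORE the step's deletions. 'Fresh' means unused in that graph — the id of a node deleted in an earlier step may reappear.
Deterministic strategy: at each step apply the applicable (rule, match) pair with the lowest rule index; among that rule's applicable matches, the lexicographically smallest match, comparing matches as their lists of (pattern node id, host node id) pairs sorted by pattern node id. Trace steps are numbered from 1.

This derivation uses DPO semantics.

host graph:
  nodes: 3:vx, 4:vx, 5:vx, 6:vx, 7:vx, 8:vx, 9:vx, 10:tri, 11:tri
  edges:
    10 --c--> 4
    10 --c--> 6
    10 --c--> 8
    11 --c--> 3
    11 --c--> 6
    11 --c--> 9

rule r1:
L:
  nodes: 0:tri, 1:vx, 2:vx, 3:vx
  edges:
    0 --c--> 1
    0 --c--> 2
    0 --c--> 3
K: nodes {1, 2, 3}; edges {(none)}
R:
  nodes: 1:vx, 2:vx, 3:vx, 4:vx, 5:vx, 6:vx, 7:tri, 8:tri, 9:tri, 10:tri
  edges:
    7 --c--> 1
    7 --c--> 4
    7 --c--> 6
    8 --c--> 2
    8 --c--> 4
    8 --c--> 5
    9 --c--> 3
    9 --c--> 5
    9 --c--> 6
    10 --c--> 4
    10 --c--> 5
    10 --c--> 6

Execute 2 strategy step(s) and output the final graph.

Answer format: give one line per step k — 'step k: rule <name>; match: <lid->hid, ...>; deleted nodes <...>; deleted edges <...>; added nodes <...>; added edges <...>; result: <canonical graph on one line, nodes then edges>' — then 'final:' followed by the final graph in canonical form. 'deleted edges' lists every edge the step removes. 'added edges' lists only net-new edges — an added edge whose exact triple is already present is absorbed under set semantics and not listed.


step 1: rule r1; match: 0->10, 1->4, 2->6, 3->8; deleted nodes 10; deleted edges (10,4,c); (10,6,c); (10,8,c); added nodes 12, 13, 14, 15, 16, 17, 18; added edges (15,4,c); (15,12,c); (15,14,c); (16,6,c); (16,12,c); (16,13,c); (17,8,c); (17,13,c); (17,14,c); (18,12,c); (18,13,c); (18,14,c); result: nodes: 3:vx, 4:vx, 5:vx, 6:vx, 7:vx, 8:vx, 9:vx, 11:tri, 12:vx, 13:vx, 14:vx, 15:tri, 16:tri, 17:tri, 18:tri edges: (11,3,c); (11,6,c); (11,9,c); (15,4,c); (15,12,c); (15,14,c); (16,6,c); (16,12,c); (16,13,c); (17,8,c); (17,13,c); (17,14,c); (18,12,c); (18,13,c); (18,14,c)
step 2: rule r1; match: 0->11, 1->3, 2->6, 3->9; deleted nodes 11; deleted edges (11,3,c); (11,6,c); (11,9,c); added nodes 19, 20, 21, 22, 23, 24, 25; added edges (22,3,c); (22,19,c); (22,21,c); (23,6,c); (23,19,c); (23,20,c); (24,9,c); (24,20,c); (24,21,c); (25,19,c); (25,20,c); (25,21,c); result: nodes: 3:vx, 4:vx, 5:vx, 6:vx, 7:vx, 8:vx, 9:vx, 12:vx, 13:vx, 14:vx, 15:tri, 16:tri, 17:tri, 18:tri, 19:vx, 20:vx, 21:vx, 22:tri, 23:tri, 24:tri, 25:tri edges: (15,4,c); (15,12,c); (15,14,c); (16,6,c); (16,12,c); (16,13,c); (17,8,c); (17,13,c); (17,14,c); (18,12,c); (18,13,c); (18,14,c); (22,3,c); (22,19,c); (22,21,c); (23,6,c); (23,19,c); (23,20,c); (24,9,c); (24,20,c); (24,21,c); (25,19,c); (25,20,c); (25,21,c)
final:
nodes: 3:vx, 4:vx, 5:vx, 6:vx, 7:vx, 8:vx, 9:vx, 12:vx, 13:vx, 14:vx, 15:tri, 16:tri, 17:tri, 18:tri, 19:vx, 20:vx, 21:vx, 22:tri, 23:tri, 24:tri, 25:tri
edges: (15,4,c); (15,12,c); (15,14,c); (16,6,c); (16,12,c); (16,13,c); (17,8,c); (17,13,c); (17,14,c); (18,12,c); (18,13,c); (18,14,c); (22,3,c); (22,19,c); (22,21,c); (23,6,c); (23,19,c); (23,20,c); (24,9,c); (24,20,c); (24,21,c); (25,19,c); (25,20,c); (25,21,c)


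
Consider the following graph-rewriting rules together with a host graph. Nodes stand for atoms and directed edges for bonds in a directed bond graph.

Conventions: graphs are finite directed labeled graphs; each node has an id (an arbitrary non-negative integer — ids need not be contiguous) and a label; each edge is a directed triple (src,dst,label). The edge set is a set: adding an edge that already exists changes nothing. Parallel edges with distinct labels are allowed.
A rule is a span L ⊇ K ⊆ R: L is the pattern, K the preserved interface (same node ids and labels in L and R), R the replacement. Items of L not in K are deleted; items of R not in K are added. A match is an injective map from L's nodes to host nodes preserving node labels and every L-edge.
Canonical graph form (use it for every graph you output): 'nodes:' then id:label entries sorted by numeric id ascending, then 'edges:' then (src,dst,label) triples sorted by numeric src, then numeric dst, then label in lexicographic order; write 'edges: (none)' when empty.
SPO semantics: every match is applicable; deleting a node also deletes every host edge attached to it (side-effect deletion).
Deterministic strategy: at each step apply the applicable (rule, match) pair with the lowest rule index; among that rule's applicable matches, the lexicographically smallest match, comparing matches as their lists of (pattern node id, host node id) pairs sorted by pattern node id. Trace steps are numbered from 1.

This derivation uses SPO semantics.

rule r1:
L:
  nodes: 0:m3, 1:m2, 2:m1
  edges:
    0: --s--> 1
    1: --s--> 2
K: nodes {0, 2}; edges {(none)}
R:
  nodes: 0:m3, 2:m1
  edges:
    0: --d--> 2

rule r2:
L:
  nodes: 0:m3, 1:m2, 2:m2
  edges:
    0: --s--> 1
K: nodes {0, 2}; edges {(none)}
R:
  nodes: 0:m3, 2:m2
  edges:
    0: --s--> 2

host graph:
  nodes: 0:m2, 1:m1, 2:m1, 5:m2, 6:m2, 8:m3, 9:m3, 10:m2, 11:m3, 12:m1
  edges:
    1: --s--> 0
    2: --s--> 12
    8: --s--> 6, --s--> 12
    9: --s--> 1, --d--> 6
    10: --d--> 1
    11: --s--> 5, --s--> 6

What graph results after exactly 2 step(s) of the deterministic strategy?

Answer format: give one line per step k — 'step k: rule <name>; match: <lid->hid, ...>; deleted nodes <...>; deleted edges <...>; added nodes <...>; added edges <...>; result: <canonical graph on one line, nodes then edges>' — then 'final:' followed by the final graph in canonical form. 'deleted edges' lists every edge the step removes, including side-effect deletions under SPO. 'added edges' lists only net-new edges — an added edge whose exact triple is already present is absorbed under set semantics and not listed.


step 1: rule r2; match: 0->8, 1->6, 2->0; deleted nodes 6; deleted edges (8,6,s); (9,6,d); (11,6,s); added nodes (none); added edges (8,0,s); result: nodes: 0:m2, 1:m1, 2:m1, 5:m2, 8:m3, 9:m3, 10:m2, 11:m3, 12:m1 edges: (1,0,s); (2,12,s); (8,0,s); (8,12,s); (9,1,s); (10,1,d); (11,5,s)
step 2: rule r2; match: 0->8, 1->0, 2->5; deleted nodes 0; deleted edges (1,0,s); (8,0,s); added nodes (none); added edges (8,5,s); result: nodes: 1:m1, 2:m1, 5:m2, 8:m3, 9:m3, 10:m2, 11:m3, 12:m1 edges: (2,12,s); (8,5,s); (8,12,s); (9,1,s); (10,1,d); (11,5,s)
final:
nodes: 1:m1, 2:m1, 5:m2, 8:m3, 9:m3, 10:m2, 11:m3, 12:m1
edges: (2,12,s); (8,5,s); (8,12,s); (9,1,s); (10,1,d); (11,5,s)


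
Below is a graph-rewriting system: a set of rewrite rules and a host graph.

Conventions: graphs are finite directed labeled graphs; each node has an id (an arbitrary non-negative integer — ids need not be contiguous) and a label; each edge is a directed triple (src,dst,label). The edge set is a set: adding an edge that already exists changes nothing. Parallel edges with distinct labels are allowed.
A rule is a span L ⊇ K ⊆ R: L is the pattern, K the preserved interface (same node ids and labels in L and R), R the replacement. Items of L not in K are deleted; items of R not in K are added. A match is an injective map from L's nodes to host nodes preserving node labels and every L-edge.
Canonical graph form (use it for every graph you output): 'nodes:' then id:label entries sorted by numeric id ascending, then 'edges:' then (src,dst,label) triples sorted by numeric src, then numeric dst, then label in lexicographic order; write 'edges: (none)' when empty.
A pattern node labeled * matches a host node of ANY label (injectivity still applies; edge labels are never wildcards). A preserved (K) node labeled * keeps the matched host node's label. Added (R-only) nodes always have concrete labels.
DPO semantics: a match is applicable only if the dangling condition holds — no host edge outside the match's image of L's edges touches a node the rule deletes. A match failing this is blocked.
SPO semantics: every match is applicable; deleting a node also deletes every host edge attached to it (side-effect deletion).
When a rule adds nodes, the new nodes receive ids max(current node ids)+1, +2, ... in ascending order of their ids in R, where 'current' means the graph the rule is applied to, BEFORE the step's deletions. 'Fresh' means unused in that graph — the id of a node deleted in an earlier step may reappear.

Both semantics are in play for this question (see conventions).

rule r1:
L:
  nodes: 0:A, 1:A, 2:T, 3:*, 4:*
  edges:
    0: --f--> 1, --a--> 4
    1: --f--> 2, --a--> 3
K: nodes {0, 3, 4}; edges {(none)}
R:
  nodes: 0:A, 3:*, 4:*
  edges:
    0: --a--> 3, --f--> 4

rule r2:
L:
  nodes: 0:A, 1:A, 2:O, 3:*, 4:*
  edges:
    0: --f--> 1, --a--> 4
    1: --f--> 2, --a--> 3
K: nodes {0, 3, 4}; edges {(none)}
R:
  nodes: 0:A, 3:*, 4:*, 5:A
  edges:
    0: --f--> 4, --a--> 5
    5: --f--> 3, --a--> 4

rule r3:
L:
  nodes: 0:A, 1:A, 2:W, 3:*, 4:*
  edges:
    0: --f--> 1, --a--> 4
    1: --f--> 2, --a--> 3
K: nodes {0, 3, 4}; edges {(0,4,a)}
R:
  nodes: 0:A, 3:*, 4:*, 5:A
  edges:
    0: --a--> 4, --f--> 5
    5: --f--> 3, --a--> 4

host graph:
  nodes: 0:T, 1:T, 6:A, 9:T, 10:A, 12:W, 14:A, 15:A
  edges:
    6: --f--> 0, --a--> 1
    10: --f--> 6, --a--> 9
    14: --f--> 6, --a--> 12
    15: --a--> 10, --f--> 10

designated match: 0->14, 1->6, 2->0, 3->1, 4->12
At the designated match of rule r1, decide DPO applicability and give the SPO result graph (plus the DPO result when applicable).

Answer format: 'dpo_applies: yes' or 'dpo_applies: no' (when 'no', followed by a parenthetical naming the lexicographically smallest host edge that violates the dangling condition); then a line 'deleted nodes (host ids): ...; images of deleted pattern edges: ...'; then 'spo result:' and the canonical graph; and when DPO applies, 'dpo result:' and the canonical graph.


dpo_applies: no
(the rule deletes node 6, which keeps host edge (10,6,f) outside the match image — the dangling condition fails, DPO blocks; SPO proceeds and side-deletes such edges)
deleted nodes (host ids): 0, 6; images of deleted pattern edges: (6,0,f); (6,1,a); (14,6,f); (14,12,a)
spo result:
nodes: 1:T, 9:T, 10:A, 12:W, 14:A, 15:A
edges: (10,9,a); (14,1,a); (14,12,f); (15,10,a); (15,10,f)


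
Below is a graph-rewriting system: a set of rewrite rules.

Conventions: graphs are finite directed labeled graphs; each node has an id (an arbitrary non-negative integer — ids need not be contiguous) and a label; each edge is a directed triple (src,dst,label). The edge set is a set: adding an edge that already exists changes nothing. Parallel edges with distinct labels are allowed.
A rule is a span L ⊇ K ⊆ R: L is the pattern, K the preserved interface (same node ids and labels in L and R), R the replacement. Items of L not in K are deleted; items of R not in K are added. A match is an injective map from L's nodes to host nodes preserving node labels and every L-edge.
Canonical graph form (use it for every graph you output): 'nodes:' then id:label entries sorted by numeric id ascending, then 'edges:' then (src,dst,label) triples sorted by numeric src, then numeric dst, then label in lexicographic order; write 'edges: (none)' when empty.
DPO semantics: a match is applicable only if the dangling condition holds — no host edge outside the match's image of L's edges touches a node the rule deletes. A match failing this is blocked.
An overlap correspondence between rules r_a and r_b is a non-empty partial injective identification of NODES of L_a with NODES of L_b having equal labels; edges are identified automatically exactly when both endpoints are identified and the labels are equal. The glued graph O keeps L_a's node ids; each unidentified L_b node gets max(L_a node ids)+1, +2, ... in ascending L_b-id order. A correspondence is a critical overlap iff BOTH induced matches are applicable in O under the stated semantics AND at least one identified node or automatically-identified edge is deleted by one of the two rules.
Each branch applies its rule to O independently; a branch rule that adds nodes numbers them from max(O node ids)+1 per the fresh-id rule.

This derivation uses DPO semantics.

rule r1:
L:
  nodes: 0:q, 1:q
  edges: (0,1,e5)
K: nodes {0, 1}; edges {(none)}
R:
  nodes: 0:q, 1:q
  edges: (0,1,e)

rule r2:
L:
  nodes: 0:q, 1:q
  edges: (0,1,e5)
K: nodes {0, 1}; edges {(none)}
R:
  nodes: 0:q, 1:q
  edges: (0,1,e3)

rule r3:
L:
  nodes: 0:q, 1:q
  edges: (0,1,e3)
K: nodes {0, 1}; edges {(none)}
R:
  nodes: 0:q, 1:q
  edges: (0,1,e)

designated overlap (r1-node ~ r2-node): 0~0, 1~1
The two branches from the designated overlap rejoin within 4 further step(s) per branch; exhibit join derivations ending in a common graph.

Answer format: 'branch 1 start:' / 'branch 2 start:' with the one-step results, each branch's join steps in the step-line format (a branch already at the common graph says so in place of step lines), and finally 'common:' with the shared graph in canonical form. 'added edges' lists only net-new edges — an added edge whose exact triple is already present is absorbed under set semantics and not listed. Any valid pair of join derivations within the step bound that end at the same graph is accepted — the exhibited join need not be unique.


branch 1 start:
nodes: 0:q, 1:q
edges: (0,1,e)
branch 2 start:
nodes: 0:q, 1:q
edges: (0,1,e3)
branch 1: already at the common graph (0 steps)
branch 2 step 1: rule r3; match: 0->0, 1->1; deleted nodes (none); deleted edges (0,1,e3); added nodes (none); added edges (0,1,e); result: nodes: 0:q, 1:q edges: (0,1,e)
common:
nodes: 0:q, 1:q
edges: (0,1,e)


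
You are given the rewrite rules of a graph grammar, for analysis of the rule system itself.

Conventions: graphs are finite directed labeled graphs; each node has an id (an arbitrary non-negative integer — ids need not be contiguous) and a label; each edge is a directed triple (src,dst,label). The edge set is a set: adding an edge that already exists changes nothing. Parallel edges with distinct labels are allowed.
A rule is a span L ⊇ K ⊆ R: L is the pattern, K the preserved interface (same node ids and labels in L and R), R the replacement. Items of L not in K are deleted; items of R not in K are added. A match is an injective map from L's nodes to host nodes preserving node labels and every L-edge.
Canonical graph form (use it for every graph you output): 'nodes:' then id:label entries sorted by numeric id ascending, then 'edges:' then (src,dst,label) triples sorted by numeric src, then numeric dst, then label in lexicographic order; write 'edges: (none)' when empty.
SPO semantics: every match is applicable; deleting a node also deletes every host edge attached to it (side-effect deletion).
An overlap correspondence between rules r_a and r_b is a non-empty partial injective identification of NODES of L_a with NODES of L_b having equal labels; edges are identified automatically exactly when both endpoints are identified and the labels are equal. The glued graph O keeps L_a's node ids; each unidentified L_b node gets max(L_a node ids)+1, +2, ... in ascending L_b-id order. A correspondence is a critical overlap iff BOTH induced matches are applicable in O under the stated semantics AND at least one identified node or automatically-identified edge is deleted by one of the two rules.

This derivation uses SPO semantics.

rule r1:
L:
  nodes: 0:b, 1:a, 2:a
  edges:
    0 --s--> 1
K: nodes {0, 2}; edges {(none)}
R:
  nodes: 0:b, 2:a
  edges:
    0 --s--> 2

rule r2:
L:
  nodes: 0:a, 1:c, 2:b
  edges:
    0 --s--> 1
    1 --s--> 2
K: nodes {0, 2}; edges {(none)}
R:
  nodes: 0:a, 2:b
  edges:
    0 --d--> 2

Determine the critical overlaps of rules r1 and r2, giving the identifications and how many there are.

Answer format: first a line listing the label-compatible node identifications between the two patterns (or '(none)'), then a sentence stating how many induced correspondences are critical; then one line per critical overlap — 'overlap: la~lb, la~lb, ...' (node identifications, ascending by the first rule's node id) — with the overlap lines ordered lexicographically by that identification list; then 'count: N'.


label-compatible node identifications between L(r1) and L(r2): 0~2, 1~0, 2~0
2 of the induced correspondences are critical overlaps of r1 and r2.
overlap: 0~2, 1~0
overlap: 1~0
count: 2


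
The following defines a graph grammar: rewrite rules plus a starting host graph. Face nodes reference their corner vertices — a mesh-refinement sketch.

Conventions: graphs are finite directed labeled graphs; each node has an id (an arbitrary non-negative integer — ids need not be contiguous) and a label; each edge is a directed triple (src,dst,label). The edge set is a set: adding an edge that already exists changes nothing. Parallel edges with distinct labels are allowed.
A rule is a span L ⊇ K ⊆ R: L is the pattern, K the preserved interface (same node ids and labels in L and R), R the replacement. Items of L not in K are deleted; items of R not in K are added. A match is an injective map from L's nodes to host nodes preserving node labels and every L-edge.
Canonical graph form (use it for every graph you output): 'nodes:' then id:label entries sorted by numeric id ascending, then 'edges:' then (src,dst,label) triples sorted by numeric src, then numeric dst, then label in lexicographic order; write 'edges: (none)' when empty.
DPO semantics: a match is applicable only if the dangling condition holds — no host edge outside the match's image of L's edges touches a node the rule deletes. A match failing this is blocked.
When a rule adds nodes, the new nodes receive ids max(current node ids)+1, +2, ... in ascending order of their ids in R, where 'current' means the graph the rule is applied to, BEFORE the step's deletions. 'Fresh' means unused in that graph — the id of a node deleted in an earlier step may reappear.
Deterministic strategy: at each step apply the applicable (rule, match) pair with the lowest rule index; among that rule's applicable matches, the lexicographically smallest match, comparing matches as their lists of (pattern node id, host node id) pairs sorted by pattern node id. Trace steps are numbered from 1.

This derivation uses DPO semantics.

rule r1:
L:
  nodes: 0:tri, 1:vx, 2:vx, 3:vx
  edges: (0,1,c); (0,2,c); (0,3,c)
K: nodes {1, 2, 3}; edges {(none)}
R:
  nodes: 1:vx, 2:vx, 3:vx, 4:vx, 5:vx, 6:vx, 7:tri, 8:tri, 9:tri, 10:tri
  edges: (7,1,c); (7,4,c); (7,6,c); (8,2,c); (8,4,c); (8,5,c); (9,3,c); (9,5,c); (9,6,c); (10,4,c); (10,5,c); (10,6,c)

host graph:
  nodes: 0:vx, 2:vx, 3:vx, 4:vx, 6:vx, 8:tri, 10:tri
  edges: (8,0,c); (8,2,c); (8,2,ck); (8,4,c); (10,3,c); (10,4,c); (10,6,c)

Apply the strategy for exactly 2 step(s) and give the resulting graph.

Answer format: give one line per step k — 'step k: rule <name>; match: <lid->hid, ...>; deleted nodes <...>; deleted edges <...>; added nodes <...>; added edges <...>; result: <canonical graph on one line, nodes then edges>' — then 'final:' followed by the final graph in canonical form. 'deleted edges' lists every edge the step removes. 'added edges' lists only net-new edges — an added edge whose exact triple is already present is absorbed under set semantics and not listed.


step 1: rule r1; match: 0->10, 1->3, 2->4, 3->6; deleted nodes 10; deleted edges (10,3,c); (10,4,c); (10,6,c); added nodes 11, 12, 13, 14, 15, 16, 17; added edges (14,3,c); (14,11,c); (14,13,c); (15,4,c); (15,11,c); (15,12,c); (16,6,c); (16,12,c); (16,13,c); (17,11,c); (17,12,c); (17,13,c); result: nodes: 0:vx, 2:vx, 3:vx, 4:vx, 6:vx, 8:tri, 11:vx, 12:vx, 13:vx, 14:tri, 15:tri, 16:tri, 17:tri edges: (8,0,c); (8,2,c); (8,2,ck); (8,4,c); (14,3,c); (14,11,c); (14,13,c); (15,4,c); (15,11,c); (15,12,c); (16,6,c); (16,12,c); (16,13,c); (17,11,c); (17,12,c); (17,13,c)
step 2: rule r1; match: 0->14, 1->3, 2->11, 3->13; deleted nodes 14; deleted edges (14,3,c); (14,11,c); (14,13,c); added nodes 18, 19, 20, 21, 22, 23, 24; added edges (21,3,c); (21,18,c); (21,20,c); (22,11,c); (22,18,c); (22,19,c); (23,13,c); (23,19,c); (23,20,c); (24,18,c); (24,19,c); (24,20,c); result: nodes: 0:vx, 2:vx, 3:vx, 4:vx, 6:vx, 8:tri, 11:vx, 12:vx, 13:vx, 15:tri, 16:tri, 17:tri, 18:vx, 19:vx, 20:vx, 21:tri, 22:tri, 23:tri, 24:tri edges: (8,0,c); (8,2,c); (8,2,ck); (8,4,c); (15,4,c); (15,11,c); (15,12,c); (16,6,c); (16,12,c); (16,13,c); (17,11,c); (17,12,c); (17,13,c); (21,3,c); (21,18,c); (21,20,c); (22,11,c); (22,18,c); (22,19,c); (23,13,c); (23,19,c); (23,20,c); (24,18,c); (24,19,c); (24,20,c)
final:
nodes: 0:vx, 2:vx, 3:vx, 4:vx, 6:vx, 8:tri, 11:vx, 12:vx, 13:vx, 15:tri, 16:tri, 17:tri, 18:vx, 19:vx, 20:vx, 21:tri, 22:tri, 23:tri, 24:tri
edges: (8,0,c); (8,2,c); (8,2,ck); (8,4,c); (15,4,c); (15,11,c); (15,12,c); (16,6,c); (16,12,c); (16,13,c); (17,11,c); (17,12,c); (17,13,c); (21,3,c); (21,18,c); (21,20,c); (22,11,c); (22,18,c); (22,19,c); (23,13,c); (23,19,c); (23,20,c); (24,18,c); (24,19,c); (24,20,c)


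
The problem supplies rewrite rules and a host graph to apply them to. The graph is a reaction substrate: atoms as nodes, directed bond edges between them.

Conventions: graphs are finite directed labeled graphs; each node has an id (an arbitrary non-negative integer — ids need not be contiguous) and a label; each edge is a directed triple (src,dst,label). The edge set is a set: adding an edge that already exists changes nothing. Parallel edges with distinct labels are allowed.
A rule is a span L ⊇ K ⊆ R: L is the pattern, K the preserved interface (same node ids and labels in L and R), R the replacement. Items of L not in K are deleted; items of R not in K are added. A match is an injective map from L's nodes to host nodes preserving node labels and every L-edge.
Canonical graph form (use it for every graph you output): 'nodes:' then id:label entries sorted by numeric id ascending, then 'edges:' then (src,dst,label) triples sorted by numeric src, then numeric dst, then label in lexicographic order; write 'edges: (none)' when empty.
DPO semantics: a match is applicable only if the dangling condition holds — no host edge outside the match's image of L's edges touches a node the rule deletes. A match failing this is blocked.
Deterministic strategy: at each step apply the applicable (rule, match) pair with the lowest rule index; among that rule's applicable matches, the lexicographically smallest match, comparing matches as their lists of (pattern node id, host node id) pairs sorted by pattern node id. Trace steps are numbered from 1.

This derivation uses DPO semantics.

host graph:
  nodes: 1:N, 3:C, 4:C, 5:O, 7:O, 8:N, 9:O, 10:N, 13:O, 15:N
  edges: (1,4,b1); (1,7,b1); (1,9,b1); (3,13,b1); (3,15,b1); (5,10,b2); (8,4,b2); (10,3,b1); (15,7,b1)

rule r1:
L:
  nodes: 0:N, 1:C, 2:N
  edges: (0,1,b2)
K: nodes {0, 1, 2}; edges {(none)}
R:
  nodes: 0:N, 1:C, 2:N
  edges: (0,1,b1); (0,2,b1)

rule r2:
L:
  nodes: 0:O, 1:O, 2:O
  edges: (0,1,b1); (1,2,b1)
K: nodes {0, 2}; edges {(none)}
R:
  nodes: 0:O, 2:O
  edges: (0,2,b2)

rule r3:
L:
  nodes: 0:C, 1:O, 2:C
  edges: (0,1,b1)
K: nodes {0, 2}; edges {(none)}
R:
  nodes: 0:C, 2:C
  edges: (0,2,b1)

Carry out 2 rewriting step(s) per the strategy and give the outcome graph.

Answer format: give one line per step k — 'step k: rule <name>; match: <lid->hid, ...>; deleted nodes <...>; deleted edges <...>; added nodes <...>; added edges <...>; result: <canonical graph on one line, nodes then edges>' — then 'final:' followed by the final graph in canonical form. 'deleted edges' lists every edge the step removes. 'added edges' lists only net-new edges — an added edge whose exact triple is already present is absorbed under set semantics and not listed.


step 1: rule r1; match: 0->8, 1->4, 2->1; deleted nodes (none); deleted edges (8,4,b2); added nodes (none); added edges (8,1,b1); (8,4,b1); result: nodes: 1:N, 3:C, 4:C, 5:O, 7:O, 8:N, 9:O, 10:N, 13:O, 15:N edges: (1,4,b1); (1,7,b1); (1,9,b1); (3,13,b1); (3,15,b1); (5,10,b2); (8,1,b1); (8,4,b1); (10,3,b1); (15,7,b1)
step 2: rule r3; match: 0->3, 1->13, 2->4; deleted nodes 13; deleted edges (3,13,b1); added nodes (none); added edges (3,4,b1); result: nodes: 1:N, 3:C, 4:C, 5:O, 7:O, 8:N, 9:O, 10:N, 15:N edges: (1,4,b1); (1,7,b1); (1,9,b1); (3,4,b1); (3,15,b1); (5,10,b2); (8,1,b1); (8,4,b1); (10,3,b1); (15,7,b1)
final:
nodes: 1:N, 3:C, 4:C, 5:O, 7:O, 8:N, 9:O, 10:N, 15:N
edges: (1,4,b1); (1,7,b1); (1,9,b1); (3,4,b1); (3,15,b1); (5,10,b2); (8,1,b1); (8,4,b1); (10,3,b1); (15,7,b1)


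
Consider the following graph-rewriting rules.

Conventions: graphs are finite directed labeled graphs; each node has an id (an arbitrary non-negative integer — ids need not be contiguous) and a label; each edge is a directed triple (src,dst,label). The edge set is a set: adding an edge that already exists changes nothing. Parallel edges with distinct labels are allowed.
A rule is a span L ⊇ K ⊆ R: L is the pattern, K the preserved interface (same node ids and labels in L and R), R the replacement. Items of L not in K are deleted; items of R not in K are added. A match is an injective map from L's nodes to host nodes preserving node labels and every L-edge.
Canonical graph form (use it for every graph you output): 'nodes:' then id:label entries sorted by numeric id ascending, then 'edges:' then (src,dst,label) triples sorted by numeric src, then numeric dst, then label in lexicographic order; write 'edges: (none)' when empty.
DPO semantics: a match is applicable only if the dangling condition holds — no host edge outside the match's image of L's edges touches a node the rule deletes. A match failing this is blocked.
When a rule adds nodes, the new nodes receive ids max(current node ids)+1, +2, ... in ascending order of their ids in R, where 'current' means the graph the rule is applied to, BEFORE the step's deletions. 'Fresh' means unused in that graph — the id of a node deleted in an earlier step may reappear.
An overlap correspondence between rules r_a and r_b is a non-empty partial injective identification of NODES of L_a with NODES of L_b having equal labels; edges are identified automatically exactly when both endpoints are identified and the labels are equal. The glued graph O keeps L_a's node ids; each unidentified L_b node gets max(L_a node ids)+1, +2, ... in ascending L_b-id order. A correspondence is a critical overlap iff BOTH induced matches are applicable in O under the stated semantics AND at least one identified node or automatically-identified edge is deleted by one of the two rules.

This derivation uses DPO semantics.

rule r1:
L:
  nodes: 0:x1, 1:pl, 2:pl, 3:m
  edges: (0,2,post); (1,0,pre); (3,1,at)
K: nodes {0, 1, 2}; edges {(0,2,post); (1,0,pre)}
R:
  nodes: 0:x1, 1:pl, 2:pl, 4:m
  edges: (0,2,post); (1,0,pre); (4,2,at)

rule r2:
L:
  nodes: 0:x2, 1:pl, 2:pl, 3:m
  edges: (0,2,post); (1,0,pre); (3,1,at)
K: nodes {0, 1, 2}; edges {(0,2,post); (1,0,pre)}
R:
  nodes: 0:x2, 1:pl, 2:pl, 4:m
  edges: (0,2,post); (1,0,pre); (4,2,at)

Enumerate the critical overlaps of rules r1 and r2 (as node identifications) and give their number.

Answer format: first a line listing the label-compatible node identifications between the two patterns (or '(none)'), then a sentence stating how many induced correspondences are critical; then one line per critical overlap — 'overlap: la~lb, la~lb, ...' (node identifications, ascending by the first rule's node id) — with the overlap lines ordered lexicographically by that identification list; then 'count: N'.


label-compatible node identifications between L(r1) and L(r2): 1~1, 1~2, 2~1, 2~2, 3~3
2 of the induced correspondences are critical overlaps of r1 and r2.
overlap: 1~1, 2~2, 3~3
overlap: 1~1, 3~3
count: 2


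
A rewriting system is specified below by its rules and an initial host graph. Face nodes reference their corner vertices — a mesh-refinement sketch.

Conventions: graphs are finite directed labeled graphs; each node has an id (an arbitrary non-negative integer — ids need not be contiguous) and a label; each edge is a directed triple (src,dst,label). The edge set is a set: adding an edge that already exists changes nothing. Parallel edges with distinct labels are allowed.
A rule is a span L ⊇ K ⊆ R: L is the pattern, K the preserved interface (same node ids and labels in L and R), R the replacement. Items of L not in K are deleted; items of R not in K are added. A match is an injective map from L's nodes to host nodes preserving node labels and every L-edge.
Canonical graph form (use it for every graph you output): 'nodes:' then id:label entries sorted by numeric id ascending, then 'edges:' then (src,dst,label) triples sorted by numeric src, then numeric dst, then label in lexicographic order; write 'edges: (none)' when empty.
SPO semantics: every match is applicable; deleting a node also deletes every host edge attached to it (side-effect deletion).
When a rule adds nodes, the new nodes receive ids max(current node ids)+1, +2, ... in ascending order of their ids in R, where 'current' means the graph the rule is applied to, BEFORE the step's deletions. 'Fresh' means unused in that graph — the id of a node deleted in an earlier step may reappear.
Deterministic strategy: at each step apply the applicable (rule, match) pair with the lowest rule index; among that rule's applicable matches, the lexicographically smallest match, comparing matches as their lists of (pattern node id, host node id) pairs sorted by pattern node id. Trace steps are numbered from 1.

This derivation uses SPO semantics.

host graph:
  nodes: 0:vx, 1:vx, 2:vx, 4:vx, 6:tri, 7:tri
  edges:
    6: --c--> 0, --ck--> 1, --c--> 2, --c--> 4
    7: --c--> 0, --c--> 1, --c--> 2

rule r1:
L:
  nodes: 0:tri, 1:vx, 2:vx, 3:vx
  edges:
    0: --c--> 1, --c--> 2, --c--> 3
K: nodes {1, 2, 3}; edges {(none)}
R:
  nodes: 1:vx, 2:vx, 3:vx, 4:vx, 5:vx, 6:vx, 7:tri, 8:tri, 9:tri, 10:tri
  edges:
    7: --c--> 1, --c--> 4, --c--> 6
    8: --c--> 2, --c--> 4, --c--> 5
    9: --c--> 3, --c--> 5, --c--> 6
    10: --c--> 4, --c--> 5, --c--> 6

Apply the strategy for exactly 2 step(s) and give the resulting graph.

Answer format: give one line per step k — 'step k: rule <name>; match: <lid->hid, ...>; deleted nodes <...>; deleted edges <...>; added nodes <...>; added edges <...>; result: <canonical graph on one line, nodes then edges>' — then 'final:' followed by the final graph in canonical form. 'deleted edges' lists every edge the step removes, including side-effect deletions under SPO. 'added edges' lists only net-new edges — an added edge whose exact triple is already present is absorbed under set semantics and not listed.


step 1: rule r1; match: 0->6, 1->0, 2->2, 3->4; deleted nodes 6; deleted edges (6,0,c); (6,1,ck); (6,2,c); (6,4,c); added nodes 8, 9, 10, 11, 12, 13, 14; added edges (11,0,c); (11,8,c); (11,10,c); (12,2,c); (12,8,c); (12,9,c); (13,4,c); (13,9,c); (13,10,c); (14,8,c); (14,9,c); (14,10,c); result: nodes: 0:vx, 1:vx, 2:vx, 4:vx, 7:tri, 8:vx, 9:vx, 10:vx, 11:tri, 12:tri, 13:tri, 14:tri edges: (7,0,c); (7,1,c); (7,2,c); (11,0,c); (11,8,c); (11,10,c); (12,2,c); (12,8,c); (12,9,c); (13,4,c); (13,9,c); (13,10,c); (14,8,c); (14,9,c); (14,10,c)
step 2: rule r1; match: 0->7, 1->0, 2->1, 3->2; deleted nodes 7; deleted edges (7,0,c); (7,1,c); (7,2,c); added nodes 15, 16, 17, 18, 19, 20, 21; added edges (18,0,c); (18,15,c); (18,17,c); (19,1,c); (19,15,c); (19,16,c); (20,2,c); (20,16,c); (20,17,c); (21,15,c); (21,16,c); (21,17,c); result: nodes: 0:vx, 1:vx, 2:vx, 4:vx, 8:vx, 9:vx, 10:vx, 11:tri, 12:tri, 13:tri, 14:tri, 15:vx, 16:vx, 17:vx, 18:tri, 19:tri, 20:tri, 21:tri edges: (11,0,c); (11,8,c); (11,10,c); (12,2,c); (12,8,c); (12,9,c); (13,4,c); (13,9,c); (13,10,c); (14,8,c); (14,9,c); (14,10,c); (18,0,c); (18,15,c); (18,17,c); (19,1,c); (19,15,c); (19,16,c); (20,2,c); (20,16,c); (20,17,c); (21,15,c); (21,16,c); (21,17,c)
final:
nodes: 0:vx, 1:vx, 2:vx, 4:vx, 8:vx, 9:vx, 10:vx, 11:tri, 12:tri, 13:tri, 14:tri, 15:vx, 16:vx, 17:vx, 18:tri, 19:tri, 20:tri, 21:tri
edges: (11,0,c); (11,8,c); (11,10,c); (12,2,c); (12,8,c); (12,9,c); (13,4,c); (13,9,c); (13,10,c); (14,8,c); (14,9,c); (14,10,c); (18,0,c); (18,15,c); (18,17,c); (19,1,c); (19,15,c); (19,16,c); (20,2,c); (20,16,c); (20,17,c); (21,15,c); (21,16,c); (21,17,c)


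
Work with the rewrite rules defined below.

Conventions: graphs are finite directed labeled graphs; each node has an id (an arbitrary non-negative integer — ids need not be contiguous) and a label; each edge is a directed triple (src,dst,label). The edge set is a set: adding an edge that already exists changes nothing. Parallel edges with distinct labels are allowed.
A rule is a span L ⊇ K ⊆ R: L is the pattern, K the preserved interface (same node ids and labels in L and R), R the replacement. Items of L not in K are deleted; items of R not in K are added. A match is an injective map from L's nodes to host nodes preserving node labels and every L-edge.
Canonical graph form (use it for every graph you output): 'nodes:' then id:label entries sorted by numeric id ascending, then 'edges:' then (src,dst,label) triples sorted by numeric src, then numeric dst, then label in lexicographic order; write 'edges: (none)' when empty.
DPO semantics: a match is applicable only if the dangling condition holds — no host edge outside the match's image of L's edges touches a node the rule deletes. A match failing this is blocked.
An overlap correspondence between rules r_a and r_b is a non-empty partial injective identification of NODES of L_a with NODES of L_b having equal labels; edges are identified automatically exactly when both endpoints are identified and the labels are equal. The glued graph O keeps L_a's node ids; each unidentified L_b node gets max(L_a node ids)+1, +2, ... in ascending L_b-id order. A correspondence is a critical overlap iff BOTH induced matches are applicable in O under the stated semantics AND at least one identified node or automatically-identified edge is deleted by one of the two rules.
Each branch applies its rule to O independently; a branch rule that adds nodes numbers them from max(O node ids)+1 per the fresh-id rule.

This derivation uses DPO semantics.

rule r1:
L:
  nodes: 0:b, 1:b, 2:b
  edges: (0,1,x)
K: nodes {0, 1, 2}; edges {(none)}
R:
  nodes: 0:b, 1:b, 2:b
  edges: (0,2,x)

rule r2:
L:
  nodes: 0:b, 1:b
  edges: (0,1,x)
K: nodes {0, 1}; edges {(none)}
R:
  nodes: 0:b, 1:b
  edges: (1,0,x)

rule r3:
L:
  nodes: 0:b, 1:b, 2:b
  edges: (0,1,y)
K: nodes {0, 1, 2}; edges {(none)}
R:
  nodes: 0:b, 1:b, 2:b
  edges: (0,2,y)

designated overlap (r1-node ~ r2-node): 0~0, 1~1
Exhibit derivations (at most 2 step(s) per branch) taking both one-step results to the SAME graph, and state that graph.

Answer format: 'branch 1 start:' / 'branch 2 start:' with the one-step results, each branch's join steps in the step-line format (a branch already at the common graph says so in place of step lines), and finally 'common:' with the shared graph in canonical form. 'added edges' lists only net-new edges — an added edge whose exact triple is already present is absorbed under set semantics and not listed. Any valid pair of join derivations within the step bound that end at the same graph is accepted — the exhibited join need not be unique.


branch 1 start:
nodes: 0:b, 1:b, 2:b
edges: (0,2,x)
branch 2 start:
nodes: 0:b, 1:b, 2:b
edges: (1,0,x)
branch 1 step 1: rule r1; match: 0->0, 1->2, 2->1; deleted nodes (none); deleted edges (0,2,x); added nodes (none); added edges (0,1,x); result: nodes: 0:b, 1:b, 2:b edges: (0,1,x)
branch 2 step 1: rule r2; match: 0->1, 1->0; deleted nodes (none); deleted edges (1,0,x); added nodes (none); added edges (0,1,x); result: nodes: 0:b, 1:b, 2:b edges: (0,1,x)
common:
nodes: 0:b, 1:b, 2:b
edges: (0,1,x)


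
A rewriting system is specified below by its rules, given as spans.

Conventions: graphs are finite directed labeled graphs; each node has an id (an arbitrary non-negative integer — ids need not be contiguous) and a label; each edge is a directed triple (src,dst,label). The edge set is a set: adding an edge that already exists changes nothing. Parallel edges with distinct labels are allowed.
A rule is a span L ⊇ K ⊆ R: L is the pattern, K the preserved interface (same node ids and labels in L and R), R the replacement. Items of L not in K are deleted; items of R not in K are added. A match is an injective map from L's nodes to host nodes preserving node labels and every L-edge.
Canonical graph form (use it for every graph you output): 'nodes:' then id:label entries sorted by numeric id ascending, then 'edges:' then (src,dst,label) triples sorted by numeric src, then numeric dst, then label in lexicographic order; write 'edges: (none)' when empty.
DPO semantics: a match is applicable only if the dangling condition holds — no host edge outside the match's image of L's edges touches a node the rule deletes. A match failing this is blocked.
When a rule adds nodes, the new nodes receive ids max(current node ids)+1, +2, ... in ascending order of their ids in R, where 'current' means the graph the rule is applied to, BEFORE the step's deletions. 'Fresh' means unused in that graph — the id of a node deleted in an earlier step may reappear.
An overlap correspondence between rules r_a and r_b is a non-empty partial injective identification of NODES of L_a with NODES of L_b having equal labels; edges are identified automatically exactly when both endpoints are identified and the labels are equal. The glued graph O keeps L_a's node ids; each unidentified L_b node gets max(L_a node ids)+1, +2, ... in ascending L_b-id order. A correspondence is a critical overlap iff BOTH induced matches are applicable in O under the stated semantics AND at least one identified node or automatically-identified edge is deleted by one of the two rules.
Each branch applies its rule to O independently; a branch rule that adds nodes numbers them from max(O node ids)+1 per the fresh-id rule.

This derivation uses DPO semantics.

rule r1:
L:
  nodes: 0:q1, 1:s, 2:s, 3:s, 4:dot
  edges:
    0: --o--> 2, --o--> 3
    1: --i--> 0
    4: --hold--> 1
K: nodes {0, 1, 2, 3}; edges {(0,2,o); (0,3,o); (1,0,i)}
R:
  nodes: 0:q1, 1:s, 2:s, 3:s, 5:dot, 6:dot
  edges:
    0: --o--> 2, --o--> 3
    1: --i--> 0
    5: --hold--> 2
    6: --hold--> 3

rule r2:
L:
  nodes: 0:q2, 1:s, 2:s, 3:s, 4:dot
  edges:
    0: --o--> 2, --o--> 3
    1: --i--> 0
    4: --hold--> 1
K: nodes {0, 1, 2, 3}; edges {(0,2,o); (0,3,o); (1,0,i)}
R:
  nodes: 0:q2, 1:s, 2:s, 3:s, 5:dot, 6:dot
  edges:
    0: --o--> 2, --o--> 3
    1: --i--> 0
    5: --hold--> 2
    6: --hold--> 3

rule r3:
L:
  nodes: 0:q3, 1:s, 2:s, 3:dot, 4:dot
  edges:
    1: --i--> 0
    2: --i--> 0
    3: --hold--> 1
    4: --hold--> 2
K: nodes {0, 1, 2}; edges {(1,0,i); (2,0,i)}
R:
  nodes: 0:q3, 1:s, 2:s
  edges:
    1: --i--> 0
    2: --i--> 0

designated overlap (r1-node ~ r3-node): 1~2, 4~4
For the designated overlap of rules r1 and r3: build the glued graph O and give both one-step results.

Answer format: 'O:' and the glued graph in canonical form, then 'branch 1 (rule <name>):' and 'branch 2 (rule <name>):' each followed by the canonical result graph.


O:
nodes: 0:q1, 1:s, 2:s, 3:s, 4:dot, 5:q3, 6:s, 7:dot
edges: (0,2,o); (0,3,o); (1,0,i); (1,5,i); (4,1,hold); (6,5,i); (7,6,hold)
branch 1 (rule r1):
nodes: 0:q1, 1:s, 2:s, 3:s, 5:q3, 6:s, 7:dot, 8:dot, 9:dot
edges: (0,2,o); (0,3,o); (1,0,i); (1,5,i); (6,5,i); (7,6,hold); (8,2,hold); (9,3,hold)
branch 2 (rule r3):
nodes: 0:q1, 1:s, 2:s, 3:s, 5:q3, 6:s
edges: (0,2,o); (0,3,o); (1,0,i); (1,5,i); (6,5,i)
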